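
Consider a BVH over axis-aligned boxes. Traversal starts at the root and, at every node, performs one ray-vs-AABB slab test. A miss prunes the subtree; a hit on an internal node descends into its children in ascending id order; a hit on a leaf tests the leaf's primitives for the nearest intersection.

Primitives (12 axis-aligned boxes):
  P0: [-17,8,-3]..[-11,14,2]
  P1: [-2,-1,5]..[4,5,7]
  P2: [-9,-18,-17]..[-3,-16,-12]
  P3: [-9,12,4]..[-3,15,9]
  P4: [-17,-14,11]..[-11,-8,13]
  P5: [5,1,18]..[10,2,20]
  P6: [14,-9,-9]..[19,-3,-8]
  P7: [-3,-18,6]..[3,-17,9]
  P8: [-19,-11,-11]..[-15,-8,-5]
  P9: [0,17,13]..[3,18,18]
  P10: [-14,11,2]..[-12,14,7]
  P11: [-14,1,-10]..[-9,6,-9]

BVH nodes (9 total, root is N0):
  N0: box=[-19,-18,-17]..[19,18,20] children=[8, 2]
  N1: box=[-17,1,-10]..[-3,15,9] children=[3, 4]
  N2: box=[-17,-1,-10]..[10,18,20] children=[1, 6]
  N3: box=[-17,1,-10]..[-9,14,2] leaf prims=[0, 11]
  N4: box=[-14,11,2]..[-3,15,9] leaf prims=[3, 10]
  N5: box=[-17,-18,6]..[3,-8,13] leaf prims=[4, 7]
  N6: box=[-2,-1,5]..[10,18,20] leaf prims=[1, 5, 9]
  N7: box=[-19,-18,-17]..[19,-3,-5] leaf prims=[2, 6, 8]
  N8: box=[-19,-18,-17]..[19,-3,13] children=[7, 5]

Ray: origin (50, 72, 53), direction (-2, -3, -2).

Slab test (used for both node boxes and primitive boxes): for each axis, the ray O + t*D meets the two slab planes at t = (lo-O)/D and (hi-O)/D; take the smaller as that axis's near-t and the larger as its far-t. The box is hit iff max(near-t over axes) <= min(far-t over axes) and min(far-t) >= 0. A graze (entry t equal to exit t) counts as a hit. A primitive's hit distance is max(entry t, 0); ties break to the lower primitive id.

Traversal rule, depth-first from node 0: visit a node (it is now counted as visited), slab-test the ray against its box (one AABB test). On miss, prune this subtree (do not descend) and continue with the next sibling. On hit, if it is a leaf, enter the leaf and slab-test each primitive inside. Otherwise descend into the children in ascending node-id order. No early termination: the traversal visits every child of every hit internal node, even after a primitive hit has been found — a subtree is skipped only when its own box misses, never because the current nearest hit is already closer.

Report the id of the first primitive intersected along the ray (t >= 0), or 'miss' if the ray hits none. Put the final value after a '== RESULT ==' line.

Traverse from the root:
N0 x:[31/2,69/2] y:[18,30] z:[33/2,35] -> hit [18,30], descend [2, 8]
  N2 x:[20,67/2] y:[18,73/3] z:[33/2,63/2] -> hit [20,73/3], descend [1, 6]
    N1 x:[53/2,67/2] y:[19,71/3] z:[22,63/2] -> miss, prune
    N6 x:[20,26] y:[18,73/3] z:[33/2,24] -> hit [20,24] leaf, test {P1@t=23, P5(miss), P9(miss)}
  N8 x:[31/2,69/2] y:[25,30] z:[20,35] -> hit [25,30], descend [5, 7]
    N5 x:[47/2,67/2] y:[80/3,30] z:[20,47/2] -> miss, prune
    N7 x:[31/2,69/2] y:[25,30] z:[29,35] -> hit [29,30] leaf, test {P2(miss), P6(miss), P8(miss)}

Summary -> nodes [0, 2, 1, 6, 8, 5, 7]; box-tests=7; leaf-entries=2; first=P1

== RESULT ==
1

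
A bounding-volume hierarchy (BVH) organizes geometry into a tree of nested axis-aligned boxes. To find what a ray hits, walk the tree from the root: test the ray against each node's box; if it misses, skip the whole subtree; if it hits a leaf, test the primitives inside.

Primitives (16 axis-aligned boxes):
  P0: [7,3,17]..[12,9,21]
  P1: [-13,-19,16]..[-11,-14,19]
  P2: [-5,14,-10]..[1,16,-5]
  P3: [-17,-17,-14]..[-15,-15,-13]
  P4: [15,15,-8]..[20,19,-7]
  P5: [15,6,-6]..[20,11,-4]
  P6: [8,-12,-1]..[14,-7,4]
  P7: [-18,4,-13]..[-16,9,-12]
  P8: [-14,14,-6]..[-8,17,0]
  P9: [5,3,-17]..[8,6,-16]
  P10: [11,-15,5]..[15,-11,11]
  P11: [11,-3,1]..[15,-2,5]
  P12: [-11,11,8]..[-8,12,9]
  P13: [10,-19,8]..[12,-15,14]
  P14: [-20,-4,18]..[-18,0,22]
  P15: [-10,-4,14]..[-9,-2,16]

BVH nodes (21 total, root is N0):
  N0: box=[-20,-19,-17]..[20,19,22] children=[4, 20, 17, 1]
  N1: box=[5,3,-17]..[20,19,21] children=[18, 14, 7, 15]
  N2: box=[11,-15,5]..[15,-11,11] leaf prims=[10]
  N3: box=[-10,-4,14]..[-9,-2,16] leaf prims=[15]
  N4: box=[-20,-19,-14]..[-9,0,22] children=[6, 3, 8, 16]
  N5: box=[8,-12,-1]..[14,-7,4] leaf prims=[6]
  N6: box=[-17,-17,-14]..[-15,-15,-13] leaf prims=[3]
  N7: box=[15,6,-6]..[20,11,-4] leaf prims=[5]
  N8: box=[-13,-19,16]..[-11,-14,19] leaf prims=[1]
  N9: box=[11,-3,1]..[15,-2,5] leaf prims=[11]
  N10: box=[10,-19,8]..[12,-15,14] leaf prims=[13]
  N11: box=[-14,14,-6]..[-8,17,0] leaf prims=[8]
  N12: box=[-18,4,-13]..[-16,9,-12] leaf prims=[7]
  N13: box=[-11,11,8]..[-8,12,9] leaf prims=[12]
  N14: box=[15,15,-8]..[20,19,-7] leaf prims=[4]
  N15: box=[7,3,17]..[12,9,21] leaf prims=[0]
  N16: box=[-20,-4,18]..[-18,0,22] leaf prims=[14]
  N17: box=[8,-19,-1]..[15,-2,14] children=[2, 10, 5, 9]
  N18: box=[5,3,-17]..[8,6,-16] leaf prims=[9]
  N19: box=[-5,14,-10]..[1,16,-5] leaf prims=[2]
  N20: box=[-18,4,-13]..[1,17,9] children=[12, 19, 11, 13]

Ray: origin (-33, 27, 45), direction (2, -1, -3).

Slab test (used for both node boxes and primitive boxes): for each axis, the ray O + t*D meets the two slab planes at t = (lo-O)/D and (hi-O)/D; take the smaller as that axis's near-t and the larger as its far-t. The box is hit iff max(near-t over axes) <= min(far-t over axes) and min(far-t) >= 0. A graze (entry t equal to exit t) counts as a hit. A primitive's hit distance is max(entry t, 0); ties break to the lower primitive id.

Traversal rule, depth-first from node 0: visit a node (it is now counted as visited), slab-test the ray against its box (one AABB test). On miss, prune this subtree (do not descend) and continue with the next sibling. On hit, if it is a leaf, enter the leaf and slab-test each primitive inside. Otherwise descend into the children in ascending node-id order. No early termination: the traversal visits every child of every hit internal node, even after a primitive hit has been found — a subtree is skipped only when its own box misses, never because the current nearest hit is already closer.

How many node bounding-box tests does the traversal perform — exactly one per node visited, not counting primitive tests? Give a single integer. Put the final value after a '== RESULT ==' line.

Walk:
N0 x:[13/2,53/2] y:[8,46] z:[23/3,62/3] -> hit [8,62/3], descend [1, 4, 17, 20]
  N1 x:[19,53/2] y:[8,24] z:[8,62/3] -> hit [19,62/3], descend [7, 14, 15, 18]
    N7 x:[24,53/2] y:[16,21] z:[49/3,17] -> miss, prune
    N14 x:[24,53/2] y:[8,12] z:[52/3,53/3] -> miss, prune
    N15 x:[20,45/2] y:[18,24] z:[8,28/3] -> miss, prune
    N18 x:[19,41/2] y:[21,24] z:[61/3,62/3] -> miss, prune
  N4 x:[13/2,12] y:[27,46] z:[23/3,59/3] -> miss, prune
  N17 x:[41/2,24] y:[29,46] z:[31/3,46/3] -> miss, prune
  N20 x:[15/2,17] y:[10,23] z:[12,58/3] -> hit [12,17], descend [11, 12, 13, 19]
    N11 x:[19/2,25/2] y:[10,13] z:[15,17] -> miss, prune
    N12 x:[15/2,17/2] y:[18,23] z:[19,58/3] -> miss, prune
    N13 x:[11,25/2] y:[15,16] z:[12,37/3] -> miss, prune
    N19 x:[14,17] y:[11,13] z:[50/3,55/3] -> miss, prune

order=[0, 1, 7, 14, 15, 18, 4, 17, 20, 11, 12, 13, 19]  |boxes|=13  |leaves|=0  hit=miss

== RESULT ==
13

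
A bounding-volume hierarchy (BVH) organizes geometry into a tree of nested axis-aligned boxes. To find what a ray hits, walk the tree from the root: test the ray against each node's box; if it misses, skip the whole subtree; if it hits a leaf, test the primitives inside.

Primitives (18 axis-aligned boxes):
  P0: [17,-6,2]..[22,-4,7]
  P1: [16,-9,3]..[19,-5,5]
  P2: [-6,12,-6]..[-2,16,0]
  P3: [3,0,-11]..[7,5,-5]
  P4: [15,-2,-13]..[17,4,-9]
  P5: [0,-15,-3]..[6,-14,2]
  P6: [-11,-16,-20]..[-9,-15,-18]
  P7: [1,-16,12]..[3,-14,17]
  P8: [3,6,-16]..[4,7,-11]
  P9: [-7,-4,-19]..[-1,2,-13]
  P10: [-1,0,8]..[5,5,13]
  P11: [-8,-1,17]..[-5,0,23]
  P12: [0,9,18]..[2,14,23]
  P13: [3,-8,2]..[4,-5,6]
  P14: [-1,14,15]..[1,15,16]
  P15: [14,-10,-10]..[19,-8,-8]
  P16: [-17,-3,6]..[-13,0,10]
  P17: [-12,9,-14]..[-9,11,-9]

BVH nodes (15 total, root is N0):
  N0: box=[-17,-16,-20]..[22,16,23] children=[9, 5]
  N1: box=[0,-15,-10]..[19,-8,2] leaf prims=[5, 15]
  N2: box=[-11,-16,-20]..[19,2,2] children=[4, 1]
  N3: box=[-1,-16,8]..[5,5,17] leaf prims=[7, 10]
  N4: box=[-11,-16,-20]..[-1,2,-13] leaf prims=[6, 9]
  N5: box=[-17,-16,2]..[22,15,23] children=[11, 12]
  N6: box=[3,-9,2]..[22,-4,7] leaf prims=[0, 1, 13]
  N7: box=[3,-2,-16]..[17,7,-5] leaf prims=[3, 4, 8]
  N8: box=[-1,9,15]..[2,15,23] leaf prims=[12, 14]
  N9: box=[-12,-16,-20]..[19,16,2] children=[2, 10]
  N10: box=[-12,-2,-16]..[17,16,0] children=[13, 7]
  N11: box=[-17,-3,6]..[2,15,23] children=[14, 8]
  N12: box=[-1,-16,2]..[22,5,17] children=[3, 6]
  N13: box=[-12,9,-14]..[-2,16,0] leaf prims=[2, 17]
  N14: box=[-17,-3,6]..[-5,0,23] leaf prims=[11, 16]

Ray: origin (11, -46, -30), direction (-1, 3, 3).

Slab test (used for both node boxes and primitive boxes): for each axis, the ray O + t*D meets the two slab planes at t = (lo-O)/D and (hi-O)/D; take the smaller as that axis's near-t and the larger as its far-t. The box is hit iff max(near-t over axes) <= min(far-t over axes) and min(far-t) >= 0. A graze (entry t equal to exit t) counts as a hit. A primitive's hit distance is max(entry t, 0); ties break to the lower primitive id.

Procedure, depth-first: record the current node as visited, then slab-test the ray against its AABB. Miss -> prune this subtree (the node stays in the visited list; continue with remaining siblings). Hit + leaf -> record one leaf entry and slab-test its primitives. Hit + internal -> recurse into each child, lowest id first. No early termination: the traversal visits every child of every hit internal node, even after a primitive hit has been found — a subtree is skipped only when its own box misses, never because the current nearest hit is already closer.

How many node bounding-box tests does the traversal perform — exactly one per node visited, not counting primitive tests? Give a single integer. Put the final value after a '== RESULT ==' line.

Walk:
N0 x:[-11,28] y:[10,62/3] z:[10/3,53/3] -> hit [10,53/3], descend [5, 9]
  N5 x:[-11,28] y:[10,61/3] z:[32/3,53/3] -> hit [32/3,53/3], descend [11, 12]
    N11 x:[9,28] y:[43/3,61/3] z:[12,53/3] -> hit [43/3,53/3], descend [8, 14]
      N8 x:[9,12] y:[55/3,61/3] z:[15,53/3] -> miss, prune
      N14 x:[16,28] y:[43/3,46/3] z:[12,53/3] -> miss, prune
    N12 x:[-11,12] y:[10,17] z:[32/3,47/3] -> hit [32/3,12], descend [3, 6]
      N3 x:[6,12] y:[10,17] z:[38/3,47/3] -> miss, prune
      N6 x:[-11,8] y:[37/3,14] z:[32/3,37/3] -> miss, prune
  N9 x:[-8,23] y:[10,62/3] z:[10/3,32/3] -> hit [10,32/3], descend [2, 10]
    N2 x:[-8,22] y:[10,16] z:[10/3,32/3] -> hit [10,32/3], descend [1, 4]
      N1 x:[-8,11] y:[31/3,38/3] z:[20/3,32/3] -> hit [31/3,32/3] leaf, test {P5@t=31/3, P15(miss)}
      N4 x:[12,22] y:[10,16] z:[10/3,17/3] -> miss, prune
    N10 x:[-6,23] y:[44/3,62/3] z:[14/3,10] -> miss, prune

Visited [0, 5, 11, 8, 14, 12, 3, 6, 9, 2, 1, 4, 10]. Tests: 13 box, 1 leaf. Nearest: P5.

== RESULT ==
13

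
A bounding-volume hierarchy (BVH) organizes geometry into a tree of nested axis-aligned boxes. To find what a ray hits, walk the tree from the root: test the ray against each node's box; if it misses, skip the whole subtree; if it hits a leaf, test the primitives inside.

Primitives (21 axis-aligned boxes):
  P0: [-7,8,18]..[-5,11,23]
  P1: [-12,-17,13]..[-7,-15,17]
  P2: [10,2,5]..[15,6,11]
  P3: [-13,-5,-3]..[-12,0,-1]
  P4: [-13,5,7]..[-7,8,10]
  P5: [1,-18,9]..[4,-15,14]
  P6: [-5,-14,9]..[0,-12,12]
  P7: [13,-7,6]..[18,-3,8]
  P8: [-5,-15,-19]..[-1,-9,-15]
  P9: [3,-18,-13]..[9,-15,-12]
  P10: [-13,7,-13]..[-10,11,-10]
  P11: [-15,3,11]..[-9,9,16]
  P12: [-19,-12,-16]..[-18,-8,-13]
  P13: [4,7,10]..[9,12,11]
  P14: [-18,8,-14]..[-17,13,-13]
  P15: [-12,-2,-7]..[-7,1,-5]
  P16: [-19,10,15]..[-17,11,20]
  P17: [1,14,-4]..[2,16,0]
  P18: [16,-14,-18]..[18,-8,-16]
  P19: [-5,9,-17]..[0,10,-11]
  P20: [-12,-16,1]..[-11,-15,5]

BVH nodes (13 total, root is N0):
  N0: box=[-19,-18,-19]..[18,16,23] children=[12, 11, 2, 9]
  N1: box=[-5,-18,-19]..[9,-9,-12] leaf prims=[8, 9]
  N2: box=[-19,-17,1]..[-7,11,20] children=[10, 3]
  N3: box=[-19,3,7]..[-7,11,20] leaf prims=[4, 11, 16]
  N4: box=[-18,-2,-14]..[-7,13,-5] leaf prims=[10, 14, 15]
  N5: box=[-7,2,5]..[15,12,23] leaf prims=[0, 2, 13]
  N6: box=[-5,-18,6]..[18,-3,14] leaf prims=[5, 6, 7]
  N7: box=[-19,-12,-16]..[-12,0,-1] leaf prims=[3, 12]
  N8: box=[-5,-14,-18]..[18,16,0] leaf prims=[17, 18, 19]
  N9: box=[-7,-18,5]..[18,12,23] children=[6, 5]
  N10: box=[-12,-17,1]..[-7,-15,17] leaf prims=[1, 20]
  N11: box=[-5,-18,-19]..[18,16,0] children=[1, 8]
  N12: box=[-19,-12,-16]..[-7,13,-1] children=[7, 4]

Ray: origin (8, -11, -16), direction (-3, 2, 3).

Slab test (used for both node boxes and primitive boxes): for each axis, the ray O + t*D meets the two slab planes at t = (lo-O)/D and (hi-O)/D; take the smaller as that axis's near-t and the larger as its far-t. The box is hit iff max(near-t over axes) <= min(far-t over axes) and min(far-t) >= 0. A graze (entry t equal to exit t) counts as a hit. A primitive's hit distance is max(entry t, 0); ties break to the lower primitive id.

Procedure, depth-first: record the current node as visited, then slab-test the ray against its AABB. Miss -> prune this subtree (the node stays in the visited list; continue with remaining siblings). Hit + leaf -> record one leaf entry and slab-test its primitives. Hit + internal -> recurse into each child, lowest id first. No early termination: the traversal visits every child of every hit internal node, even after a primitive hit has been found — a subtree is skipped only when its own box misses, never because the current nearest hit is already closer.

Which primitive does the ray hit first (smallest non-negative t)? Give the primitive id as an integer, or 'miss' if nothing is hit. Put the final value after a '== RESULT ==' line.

Traverse from the root:
N0 x:[-10/3,9] y:[-7/2,27/2] z:[-1,13] -> hit [-1,9], descend [2, 9, 11, 12]
  N2 x:[5,9] y:[-3,11] z:[17/3,12] -> hit [17/3,9], descend [3, 10]
    N3 x:[5,9] y:[7,11] z:[23/3,12] -> hit [23/3,9] leaf, test {P4(miss), P11(miss), P16(miss)}
    N10 x:[5,20/3] y:[-3,-2] z:[17/3,11] -> miss, prune
  N9 x:[-10/3,5] y:[-7/2,23/2] z:[7,13] -> miss, prune
  N11 x:[-10/3,13/3] y:[-7/2,27/2] z:[-1,16/3] -> hit [-1,13/3], descend [1, 8]
    N1 x:[-1/3,13/3] y:[-7/2,1] z:[-1,4/3] -> hit [-1/3,1] leaf, test {P8(miss), P9(miss)}
    N8 x:[-10/3,13/3] y:[-3/2,27/2] z:[-2/3,16/3] -> hit [-2/3,13/3] leaf, test {P17(miss), P18(miss), P19(miss)}
  N12 x:[5,9] y:[-1/2,12] z:[0,5] -> hit [5,5], descend [4, 7]
    N4 x:[5,26/3] y:[9/2,12] z:[2/3,11/3] -> miss, prune
    N7 x:[20/3,9] y:[-1/2,11/2] z:[0,5] -> miss, prune

order=[0, 2, 3, 10, 9, 11, 1, 8, 12, 4, 7]  |boxes|=11  |leaves|=3  hit=miss

== RESULT ==
miss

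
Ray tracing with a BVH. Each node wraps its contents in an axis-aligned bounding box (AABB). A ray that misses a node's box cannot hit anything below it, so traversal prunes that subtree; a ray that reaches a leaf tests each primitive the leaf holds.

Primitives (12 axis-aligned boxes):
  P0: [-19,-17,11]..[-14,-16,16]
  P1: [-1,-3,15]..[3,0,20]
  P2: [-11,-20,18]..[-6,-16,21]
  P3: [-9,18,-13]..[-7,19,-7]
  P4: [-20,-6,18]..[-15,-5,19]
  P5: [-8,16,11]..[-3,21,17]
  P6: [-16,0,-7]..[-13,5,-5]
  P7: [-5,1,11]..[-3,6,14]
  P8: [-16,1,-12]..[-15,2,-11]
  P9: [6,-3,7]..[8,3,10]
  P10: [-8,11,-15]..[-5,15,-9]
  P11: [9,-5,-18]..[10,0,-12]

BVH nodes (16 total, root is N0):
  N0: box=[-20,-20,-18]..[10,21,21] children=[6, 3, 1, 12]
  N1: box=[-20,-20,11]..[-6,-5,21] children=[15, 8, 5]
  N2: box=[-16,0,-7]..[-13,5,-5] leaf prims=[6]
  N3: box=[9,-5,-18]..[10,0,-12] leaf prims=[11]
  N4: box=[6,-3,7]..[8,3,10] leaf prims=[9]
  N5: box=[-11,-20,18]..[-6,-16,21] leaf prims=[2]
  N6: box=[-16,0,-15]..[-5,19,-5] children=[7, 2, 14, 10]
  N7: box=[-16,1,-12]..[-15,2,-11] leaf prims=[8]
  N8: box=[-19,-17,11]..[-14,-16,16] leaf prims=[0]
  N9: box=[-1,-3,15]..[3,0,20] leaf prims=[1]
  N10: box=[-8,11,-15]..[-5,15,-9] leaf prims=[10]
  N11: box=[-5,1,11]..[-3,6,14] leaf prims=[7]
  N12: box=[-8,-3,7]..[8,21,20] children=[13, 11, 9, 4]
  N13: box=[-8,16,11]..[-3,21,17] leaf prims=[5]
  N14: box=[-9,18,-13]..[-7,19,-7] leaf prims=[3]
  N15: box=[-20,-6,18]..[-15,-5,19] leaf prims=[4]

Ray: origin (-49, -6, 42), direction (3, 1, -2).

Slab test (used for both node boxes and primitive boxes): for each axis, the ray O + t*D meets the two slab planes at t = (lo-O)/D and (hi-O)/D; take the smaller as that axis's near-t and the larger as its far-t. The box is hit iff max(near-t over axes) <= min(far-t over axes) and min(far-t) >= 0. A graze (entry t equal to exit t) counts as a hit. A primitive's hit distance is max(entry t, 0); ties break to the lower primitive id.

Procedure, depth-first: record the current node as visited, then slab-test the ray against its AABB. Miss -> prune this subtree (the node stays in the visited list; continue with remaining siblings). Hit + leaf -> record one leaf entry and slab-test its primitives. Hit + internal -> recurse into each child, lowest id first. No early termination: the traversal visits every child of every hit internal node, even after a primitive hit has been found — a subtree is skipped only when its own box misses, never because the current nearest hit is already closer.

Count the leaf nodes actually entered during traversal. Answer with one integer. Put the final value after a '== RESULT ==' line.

Trace the traversal:
N0 x:[29/3,59/3] y:[-14,27] z:[21/2,30] -> hit [21/2,59/3], descend [1, 3, 6, 12]
  N1 x:[29/3,43/3] y:[-14,1] z:[21/2,31/2] -> miss, prune
  N3 x:[58/3,59/3] y:[1,6] z:[27,30] -> miss, prune
  N6 x:[11,44/3] y:[6,25] z:[47/2,57/2] -> miss, prune
  N12 x:[41/3,19] y:[3,27] z:[11,35/2] -> hit [41/3,35/2], descend [4, 9, 11, 13]
    N4 x:[55/3,19] y:[3,9] z:[16,35/2] -> miss, prune
    N9 x:[16,52/3] y:[3,6] z:[11,27/2] -> miss, prune
    N11 x:[44/3,46/3] y:[7,12] z:[14,31/2] -> miss, prune
    N13 x:[41/3,46/3] y:[22,27] z:[25/2,31/2] -> miss, prune

Visited [0, 1, 3, 6, 12, 4, 9, 11, 13]. Tests: 9 box, 0 leaf. Nearest: miss.

== RESULT ==
0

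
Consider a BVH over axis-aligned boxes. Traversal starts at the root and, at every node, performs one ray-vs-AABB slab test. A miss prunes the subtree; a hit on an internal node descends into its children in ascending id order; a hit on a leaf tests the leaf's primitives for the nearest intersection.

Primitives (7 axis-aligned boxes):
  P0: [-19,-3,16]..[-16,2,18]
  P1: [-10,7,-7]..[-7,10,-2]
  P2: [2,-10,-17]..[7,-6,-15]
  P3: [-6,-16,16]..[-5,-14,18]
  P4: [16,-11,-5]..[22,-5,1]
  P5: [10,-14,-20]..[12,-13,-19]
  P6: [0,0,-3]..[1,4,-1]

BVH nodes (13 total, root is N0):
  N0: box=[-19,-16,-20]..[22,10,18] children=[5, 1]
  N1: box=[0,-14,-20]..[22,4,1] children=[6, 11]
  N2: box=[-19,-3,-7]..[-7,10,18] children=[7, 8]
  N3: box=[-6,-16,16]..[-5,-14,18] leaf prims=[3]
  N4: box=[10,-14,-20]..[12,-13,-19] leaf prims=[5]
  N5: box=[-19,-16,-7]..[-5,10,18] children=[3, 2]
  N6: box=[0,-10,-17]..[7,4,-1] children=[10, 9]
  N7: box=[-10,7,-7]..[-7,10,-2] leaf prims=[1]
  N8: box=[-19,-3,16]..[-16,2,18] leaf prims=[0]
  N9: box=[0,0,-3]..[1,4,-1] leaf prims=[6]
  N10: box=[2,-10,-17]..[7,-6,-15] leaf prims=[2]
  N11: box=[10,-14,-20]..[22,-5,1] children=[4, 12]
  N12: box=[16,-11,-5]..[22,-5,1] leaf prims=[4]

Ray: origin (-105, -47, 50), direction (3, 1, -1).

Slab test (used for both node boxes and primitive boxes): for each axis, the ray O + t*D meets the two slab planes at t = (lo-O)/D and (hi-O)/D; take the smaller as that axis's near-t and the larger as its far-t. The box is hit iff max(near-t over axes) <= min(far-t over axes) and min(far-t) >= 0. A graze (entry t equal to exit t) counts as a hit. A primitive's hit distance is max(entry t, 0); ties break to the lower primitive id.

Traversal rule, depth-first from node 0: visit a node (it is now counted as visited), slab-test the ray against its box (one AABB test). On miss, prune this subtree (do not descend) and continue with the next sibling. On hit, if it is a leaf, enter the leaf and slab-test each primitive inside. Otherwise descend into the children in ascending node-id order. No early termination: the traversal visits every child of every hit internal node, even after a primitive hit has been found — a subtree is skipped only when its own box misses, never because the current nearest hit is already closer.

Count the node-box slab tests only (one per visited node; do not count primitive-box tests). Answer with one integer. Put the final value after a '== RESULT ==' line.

Trace the traversal:
N0 x:[86/3,127/3] y:[31,57] z:[32,70] -> hit [32,127/3], descend [1, 5]
  N1 x:[35,127/3] y:[33,51] z:[49,70] -> miss, prune
  N5 x:[86/3,100/3] y:[31,57] z:[32,57] -> hit [32,100/3], descend [2, 3]
    N2 x:[86/3,98/3] y:[44,57] z:[32,57] -> miss, prune
    N3 x:[33,100/3] y:[31,33] z:[32,34] -> hit [33,33] leaf, test {P3@t=33}

Visited [0, 1, 5, 2, 3]. Tests: 5 box, 1 leaf. Nearest: P3.

== RESULT ==
5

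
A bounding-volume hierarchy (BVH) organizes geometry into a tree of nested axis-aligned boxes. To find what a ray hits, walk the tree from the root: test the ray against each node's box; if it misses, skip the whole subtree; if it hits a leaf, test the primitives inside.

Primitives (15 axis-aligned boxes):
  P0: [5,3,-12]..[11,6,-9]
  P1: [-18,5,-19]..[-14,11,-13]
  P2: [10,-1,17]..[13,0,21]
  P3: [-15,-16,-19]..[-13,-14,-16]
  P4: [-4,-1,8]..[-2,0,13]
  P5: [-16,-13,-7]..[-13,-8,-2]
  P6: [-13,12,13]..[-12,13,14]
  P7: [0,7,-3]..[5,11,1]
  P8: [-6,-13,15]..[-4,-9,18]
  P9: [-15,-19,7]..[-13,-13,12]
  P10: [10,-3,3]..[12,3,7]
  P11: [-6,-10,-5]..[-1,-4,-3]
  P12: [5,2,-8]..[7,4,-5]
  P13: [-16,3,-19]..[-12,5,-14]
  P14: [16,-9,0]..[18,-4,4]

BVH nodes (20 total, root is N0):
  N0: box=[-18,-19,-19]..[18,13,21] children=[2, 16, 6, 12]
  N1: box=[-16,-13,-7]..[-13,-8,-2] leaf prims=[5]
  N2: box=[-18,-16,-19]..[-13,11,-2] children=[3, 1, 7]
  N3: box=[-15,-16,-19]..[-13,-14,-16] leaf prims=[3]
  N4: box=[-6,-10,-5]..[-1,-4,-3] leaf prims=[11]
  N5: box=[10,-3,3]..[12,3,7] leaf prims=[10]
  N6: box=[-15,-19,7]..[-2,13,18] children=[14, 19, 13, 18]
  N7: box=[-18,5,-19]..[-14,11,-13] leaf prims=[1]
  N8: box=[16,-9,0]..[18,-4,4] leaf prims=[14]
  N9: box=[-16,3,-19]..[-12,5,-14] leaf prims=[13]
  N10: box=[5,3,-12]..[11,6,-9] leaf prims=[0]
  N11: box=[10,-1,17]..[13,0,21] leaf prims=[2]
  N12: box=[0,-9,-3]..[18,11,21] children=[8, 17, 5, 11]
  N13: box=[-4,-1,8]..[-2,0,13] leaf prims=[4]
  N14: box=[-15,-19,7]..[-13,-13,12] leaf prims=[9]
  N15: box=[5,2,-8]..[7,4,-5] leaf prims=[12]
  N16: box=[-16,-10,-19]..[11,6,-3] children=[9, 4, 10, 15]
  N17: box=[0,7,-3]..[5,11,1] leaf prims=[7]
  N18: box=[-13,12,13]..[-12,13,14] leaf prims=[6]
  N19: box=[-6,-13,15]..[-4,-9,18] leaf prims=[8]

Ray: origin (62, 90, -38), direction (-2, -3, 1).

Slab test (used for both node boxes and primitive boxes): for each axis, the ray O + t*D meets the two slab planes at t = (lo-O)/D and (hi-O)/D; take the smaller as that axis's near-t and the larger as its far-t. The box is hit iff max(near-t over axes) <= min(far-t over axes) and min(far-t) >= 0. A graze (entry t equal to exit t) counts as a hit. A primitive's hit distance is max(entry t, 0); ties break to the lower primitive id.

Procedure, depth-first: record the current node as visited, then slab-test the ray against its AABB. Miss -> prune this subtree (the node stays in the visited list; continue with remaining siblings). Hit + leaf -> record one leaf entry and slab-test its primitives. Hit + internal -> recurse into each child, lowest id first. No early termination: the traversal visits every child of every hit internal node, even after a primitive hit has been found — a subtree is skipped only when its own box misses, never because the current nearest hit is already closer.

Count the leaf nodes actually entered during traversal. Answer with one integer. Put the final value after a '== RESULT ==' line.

Walk:
N0 x:[22,40] y:[77/3,109/3] z:[19,59] -> hit [77/3,109/3], descend [2, 6, 12, 16]
  N2 x:[75/2,40] y:[79/3,106/3] z:[19,36] -> miss, prune
  N6 x:[32,77/2] y:[77/3,109/3] z:[45,56] -> miss, prune
  N12 x:[22,31] y:[79/3,33] z:[35,59] -> miss, prune
  N16 x:[51/2,39] y:[28,100/3] z:[19,35] -> hit [28,100/3], descend [4, 9, 10, 15]
    N4 x:[63/2,34] y:[94/3,100/3] z:[33,35] -> hit [33,100/3] leaf, test {P11@t=33}
    N9 x:[37,39] y:[85/3,29] z:[19,24] -> miss, prune
    N10 x:[51/2,57/2] y:[28,29] z:[26,29] -> hit [28,57/2] leaf, test {P0@t=28}
    N15 x:[55/2,57/2] y:[86/3,88/3] z:[30,33] -> miss, prune

order=[0, 2, 6, 12, 16, 4, 9, 10, 15]  |boxes|=9  |leaves|=2  hit=P0

== RESULT ==
2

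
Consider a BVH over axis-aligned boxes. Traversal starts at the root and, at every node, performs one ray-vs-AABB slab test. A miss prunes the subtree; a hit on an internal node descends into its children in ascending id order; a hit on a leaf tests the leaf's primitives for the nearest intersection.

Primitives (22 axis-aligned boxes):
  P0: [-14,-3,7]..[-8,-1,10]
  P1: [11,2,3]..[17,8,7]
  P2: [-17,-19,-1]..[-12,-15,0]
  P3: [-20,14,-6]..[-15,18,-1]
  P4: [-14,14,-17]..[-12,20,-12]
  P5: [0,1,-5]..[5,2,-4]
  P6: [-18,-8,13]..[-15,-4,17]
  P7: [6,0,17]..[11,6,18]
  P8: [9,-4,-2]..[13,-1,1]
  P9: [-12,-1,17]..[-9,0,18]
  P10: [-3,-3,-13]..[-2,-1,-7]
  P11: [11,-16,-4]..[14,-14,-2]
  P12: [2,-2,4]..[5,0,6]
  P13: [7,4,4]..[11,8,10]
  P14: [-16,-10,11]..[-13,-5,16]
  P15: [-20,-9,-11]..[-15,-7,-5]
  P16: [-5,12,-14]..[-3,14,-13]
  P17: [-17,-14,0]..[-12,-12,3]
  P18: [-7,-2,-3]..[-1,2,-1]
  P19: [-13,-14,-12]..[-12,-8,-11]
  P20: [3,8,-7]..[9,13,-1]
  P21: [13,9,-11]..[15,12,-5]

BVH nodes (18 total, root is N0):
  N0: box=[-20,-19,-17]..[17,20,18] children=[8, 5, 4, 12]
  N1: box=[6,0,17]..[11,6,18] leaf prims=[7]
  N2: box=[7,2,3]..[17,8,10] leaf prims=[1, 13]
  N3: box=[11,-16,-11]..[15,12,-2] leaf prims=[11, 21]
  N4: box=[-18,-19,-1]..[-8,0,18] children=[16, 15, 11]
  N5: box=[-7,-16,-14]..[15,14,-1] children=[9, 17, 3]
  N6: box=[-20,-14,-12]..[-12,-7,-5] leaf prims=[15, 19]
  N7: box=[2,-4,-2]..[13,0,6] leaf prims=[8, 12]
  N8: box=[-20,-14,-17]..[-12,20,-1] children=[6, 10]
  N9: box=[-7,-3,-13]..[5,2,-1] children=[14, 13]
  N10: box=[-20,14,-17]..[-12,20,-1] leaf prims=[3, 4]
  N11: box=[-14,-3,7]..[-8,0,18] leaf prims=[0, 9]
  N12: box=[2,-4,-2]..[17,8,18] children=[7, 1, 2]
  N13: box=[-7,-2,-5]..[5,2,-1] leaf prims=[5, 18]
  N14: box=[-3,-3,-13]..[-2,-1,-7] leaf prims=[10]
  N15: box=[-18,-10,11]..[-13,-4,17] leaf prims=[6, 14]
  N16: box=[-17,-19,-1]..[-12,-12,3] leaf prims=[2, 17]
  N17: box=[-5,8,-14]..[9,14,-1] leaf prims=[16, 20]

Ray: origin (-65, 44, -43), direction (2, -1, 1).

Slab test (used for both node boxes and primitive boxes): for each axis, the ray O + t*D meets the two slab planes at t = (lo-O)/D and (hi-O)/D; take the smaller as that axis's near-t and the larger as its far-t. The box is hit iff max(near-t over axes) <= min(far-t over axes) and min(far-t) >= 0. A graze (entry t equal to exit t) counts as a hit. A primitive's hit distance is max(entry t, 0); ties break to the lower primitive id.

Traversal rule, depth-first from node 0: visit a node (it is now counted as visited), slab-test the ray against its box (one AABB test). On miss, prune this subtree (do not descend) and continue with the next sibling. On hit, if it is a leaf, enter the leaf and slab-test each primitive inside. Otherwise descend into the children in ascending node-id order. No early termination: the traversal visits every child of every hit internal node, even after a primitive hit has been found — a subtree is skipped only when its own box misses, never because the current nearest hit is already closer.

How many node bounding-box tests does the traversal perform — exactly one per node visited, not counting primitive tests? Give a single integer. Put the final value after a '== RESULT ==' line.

Traverse from the root:
N0 x:[45/2,41] y:[24,63] z:[26,61] -> hit [26,41], descend [4, 5, 8, 12]
  N4 x:[47/2,57/2] y:[44,63] z:[42,61] -> miss, prune
  N5 x:[29,40] y:[30,60] z:[29,42] -> hit [30,40], descend [3, 9, 17]
    N3 x:[38,40] y:[32,60] z:[32,41] -> hit [38,40] leaf, test {P11(miss), P21(miss)}
    N9 x:[29,35] y:[42,47] z:[30,42] -> miss, prune
    N17 x:[30,37] y:[30,36] z:[29,42] -> hit [30,36] leaf, test {P16@t=30, P20@t=36}
  N8 x:[45/2,53/2] y:[24,58] z:[26,42] -> hit [26,53/2], descend [6, 10]
    N6 x:[45/2,53/2] y:[51,58] z:[31,38] -> miss, prune
    N10 x:[45/2,53/2] y:[24,30] z:[26,42] -> hit [26,53/2] leaf, test {P3(miss), P4@t=26}
  N12 x:[67/2,41] y:[36,48] z:[41,61] -> hit [41,41], descend [1, 2, 7]
    N1 x:[71/2,38] y:[38,44] z:[60,61] -> miss, prune
    N2 x:[36,41] y:[36,42] z:[46,53] -> miss, prune
    N7 x:[67/2,39] y:[44,48] z:[41,49] -> miss, prune

13 AABB tests over nodes [0, 4, 5, 3, 9, 17, 8, 6, 10, 12, 1, 2, 7]; 3 leaves entered; closest P4.

== RESULT ==
13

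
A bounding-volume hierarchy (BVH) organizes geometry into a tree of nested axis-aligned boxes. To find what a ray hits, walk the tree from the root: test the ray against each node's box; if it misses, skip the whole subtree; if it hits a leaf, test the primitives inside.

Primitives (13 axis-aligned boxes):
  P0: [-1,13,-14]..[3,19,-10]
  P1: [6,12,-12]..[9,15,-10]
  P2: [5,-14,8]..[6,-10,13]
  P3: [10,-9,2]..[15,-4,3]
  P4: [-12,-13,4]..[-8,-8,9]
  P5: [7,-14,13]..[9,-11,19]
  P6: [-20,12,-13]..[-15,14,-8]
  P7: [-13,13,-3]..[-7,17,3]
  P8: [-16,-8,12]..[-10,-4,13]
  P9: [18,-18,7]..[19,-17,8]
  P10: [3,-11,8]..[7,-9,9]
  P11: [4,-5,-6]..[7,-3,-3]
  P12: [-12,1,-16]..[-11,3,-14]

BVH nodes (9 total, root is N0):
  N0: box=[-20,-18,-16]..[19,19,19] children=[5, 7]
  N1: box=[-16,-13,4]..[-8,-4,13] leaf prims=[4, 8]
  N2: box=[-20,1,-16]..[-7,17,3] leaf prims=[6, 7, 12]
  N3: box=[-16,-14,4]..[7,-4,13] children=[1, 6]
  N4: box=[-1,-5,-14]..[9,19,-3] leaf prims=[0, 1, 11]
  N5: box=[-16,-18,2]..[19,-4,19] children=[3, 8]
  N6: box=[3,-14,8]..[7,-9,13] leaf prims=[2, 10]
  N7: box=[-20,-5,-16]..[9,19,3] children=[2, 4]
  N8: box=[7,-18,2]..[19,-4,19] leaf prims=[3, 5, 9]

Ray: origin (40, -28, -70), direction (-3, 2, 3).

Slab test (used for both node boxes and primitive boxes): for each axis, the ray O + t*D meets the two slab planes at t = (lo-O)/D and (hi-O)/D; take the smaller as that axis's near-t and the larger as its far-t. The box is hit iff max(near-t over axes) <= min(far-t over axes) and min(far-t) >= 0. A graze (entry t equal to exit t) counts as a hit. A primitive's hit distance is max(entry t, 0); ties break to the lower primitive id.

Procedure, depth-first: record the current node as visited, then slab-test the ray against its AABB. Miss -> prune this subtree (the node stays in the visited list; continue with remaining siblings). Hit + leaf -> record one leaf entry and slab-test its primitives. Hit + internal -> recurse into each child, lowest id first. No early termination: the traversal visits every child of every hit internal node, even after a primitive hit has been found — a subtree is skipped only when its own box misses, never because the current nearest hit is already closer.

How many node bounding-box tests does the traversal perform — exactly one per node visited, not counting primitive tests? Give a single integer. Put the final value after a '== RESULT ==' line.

Trace the traversal:
N0 x:[7,20] y:[5,47/2] z:[18,89/3] -> hit [18,20], descend [5, 7]
  N5 x:[7,56/3] y:[5,12] z:[24,89/3] -> miss, prune
  N7 x:[31/3,20] y:[23/2,47/2] z:[18,73/3] -> hit [18,20], descend [2, 4]
    N2 x:[47/3,20] y:[29/2,45/2] z:[18,73/3] -> hit [18,20] leaf, test {P6@t=20, P7(miss), P12(miss)}
    N4 x:[31/3,41/3] y:[23/2,47/2] z:[56/3,67/3] -> miss, prune

5 AABB tests over nodes [0, 5, 7, 2, 4]; 1 leaf entered; closest P6.

== RESULT ==
5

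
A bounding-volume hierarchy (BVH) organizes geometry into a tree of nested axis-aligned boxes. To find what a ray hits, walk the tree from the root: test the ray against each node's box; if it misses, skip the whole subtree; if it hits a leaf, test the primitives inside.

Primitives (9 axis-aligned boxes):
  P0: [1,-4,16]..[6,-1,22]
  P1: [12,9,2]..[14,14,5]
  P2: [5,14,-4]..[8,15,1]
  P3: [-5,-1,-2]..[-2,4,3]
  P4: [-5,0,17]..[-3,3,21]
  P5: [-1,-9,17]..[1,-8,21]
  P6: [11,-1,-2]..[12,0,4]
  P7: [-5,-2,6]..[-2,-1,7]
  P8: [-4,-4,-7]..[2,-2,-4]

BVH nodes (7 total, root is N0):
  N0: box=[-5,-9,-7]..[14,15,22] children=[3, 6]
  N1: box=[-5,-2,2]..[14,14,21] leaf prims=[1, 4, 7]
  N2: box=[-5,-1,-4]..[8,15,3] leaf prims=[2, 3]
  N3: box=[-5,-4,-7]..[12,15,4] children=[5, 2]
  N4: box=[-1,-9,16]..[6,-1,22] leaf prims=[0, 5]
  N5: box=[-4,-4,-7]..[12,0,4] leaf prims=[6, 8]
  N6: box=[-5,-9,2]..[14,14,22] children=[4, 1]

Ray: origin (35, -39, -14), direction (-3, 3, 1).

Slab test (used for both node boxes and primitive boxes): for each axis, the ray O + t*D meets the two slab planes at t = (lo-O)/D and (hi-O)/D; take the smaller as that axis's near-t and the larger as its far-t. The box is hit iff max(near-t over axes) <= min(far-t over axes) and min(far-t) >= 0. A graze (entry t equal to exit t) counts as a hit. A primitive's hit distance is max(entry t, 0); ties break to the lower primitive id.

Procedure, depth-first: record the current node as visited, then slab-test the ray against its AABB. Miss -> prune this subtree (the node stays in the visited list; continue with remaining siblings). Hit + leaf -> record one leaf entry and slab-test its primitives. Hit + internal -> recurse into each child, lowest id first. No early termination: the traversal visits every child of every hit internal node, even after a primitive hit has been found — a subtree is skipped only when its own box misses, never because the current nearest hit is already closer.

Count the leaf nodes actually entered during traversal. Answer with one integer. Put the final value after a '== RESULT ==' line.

Trace the traversal:
N0 x:[7,40/3] y:[10,18] z:[7,36] -> hit [10,40/3], descend [3, 6]
  N3 x:[23/3,40/3] y:[35/3,18] z:[7,18] -> hit [35/3,40/3], descend [2, 5]
    N2 x:[9,40/3] y:[38/3,18] z:[10,17] -> hit [38/3,40/3] leaf, test {P2(miss), P3@t=38/3}
    N5 x:[23/3,13] y:[35/3,13] z:[7,18] -> hit [35/3,13] leaf, test {P6(miss), P8(miss)}
  N6 x:[7,40/3] y:[10,53/3] z:[16,36] -> miss, prune

5 AABB tests over nodes [0, 3, 2, 5, 6]; 2 leaves entered; closest P3.

== RESULT ==
2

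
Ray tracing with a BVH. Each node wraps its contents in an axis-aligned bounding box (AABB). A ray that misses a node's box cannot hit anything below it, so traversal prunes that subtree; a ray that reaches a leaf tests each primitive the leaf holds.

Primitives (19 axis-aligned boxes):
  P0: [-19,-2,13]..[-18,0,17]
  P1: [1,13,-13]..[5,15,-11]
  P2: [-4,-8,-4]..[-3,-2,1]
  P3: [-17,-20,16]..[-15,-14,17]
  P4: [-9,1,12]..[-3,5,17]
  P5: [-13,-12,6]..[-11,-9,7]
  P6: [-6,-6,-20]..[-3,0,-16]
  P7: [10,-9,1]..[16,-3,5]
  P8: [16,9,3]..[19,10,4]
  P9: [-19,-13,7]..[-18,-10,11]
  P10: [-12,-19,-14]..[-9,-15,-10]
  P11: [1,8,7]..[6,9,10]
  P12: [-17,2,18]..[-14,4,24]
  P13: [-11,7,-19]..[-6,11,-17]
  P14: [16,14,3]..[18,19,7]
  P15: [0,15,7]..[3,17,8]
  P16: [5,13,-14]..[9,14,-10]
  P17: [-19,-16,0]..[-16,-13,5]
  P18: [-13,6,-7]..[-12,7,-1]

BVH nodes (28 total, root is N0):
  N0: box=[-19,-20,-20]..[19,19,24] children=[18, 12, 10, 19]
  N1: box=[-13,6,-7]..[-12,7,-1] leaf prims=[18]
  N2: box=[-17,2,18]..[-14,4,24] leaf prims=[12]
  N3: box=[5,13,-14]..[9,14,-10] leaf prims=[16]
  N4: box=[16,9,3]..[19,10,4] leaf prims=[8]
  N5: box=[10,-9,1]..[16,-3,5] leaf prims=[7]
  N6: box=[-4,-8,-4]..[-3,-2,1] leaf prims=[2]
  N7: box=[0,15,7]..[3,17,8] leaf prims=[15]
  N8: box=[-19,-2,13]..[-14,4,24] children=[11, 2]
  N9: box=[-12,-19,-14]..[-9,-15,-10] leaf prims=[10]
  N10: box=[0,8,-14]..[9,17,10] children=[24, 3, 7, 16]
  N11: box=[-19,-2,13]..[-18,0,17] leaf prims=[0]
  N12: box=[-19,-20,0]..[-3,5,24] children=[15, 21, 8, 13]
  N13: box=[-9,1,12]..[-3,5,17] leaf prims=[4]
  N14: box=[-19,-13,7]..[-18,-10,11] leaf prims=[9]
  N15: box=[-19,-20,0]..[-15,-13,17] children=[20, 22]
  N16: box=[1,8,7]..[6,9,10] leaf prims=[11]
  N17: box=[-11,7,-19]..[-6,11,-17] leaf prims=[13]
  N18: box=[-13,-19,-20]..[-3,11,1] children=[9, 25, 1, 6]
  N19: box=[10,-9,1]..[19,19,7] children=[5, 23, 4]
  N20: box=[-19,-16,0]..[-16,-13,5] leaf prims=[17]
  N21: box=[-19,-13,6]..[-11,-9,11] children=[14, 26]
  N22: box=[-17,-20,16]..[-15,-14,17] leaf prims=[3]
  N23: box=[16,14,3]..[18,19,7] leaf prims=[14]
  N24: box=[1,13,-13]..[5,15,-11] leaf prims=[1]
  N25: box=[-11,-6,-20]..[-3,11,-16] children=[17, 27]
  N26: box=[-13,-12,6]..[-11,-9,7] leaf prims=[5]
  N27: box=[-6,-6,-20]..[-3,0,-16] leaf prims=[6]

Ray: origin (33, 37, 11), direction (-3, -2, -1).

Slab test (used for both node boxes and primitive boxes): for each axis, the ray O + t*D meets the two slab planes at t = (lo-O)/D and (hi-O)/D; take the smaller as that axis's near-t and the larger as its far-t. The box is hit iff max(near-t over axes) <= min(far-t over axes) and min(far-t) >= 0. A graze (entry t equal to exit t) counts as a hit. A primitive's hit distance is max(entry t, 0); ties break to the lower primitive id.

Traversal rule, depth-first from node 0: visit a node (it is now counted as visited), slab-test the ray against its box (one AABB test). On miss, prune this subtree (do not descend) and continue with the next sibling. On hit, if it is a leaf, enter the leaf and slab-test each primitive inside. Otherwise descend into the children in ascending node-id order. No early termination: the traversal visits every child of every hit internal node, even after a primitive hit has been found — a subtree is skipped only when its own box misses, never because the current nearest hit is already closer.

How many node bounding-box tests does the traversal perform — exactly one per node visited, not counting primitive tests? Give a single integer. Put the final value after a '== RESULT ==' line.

Trace the traversal:
N0 x:[14/3,52/3] y:[9,57/2] z:[-13,31] -> hit [9,52/3], descend [10, 12, 18, 19]
  N10 x:[8,11] y:[10,29/2] z:[1,25] -> hit [10,11], descend [3, 7, 16, 24]
    N3 x:[8,28/3] y:[23/2,12] z:[21,25] -> miss, prune
    N7 x:[10,11] y:[10,11] z:[3,4] -> miss, prune
    N16 x:[9,32/3] y:[14,29/2] z:[1,4] -> miss, prune
    N24 x:[28/3,32/3] y:[11,12] z:[22,24] -> miss, prune
  N12 x:[12,52/3] y:[16,57/2] z:[-13,11] -> miss, prune
  N18 x:[12,46/3] y:[13,28] z:[10,31] -> hit [13,46/3], descend [1, 6, 9, 25]
    N1 x:[15,46/3] y:[15,31/2] z:[12,18] -> hit [15,46/3] leaf, test {P18@t=15}
    N6 x:[12,37/3] y:[39/2,45/2] z:[10,15] -> miss, prune
    N9 x:[14,15] y:[26,28] z:[21,25] -> miss, prune
    N25 x:[12,44/3] y:[13,43/2] z:[27,31] -> miss, prune
  N19 x:[14/3,23/3] y:[9,23] z:[4,10] -> miss, prune

Summary -> nodes [0, 10, 3, 7, 16, 24, 12, 18, 1, 6, 9, 25, 19]; box-tests=13; leaf-entries=1; first=P18

== RESULT ==
13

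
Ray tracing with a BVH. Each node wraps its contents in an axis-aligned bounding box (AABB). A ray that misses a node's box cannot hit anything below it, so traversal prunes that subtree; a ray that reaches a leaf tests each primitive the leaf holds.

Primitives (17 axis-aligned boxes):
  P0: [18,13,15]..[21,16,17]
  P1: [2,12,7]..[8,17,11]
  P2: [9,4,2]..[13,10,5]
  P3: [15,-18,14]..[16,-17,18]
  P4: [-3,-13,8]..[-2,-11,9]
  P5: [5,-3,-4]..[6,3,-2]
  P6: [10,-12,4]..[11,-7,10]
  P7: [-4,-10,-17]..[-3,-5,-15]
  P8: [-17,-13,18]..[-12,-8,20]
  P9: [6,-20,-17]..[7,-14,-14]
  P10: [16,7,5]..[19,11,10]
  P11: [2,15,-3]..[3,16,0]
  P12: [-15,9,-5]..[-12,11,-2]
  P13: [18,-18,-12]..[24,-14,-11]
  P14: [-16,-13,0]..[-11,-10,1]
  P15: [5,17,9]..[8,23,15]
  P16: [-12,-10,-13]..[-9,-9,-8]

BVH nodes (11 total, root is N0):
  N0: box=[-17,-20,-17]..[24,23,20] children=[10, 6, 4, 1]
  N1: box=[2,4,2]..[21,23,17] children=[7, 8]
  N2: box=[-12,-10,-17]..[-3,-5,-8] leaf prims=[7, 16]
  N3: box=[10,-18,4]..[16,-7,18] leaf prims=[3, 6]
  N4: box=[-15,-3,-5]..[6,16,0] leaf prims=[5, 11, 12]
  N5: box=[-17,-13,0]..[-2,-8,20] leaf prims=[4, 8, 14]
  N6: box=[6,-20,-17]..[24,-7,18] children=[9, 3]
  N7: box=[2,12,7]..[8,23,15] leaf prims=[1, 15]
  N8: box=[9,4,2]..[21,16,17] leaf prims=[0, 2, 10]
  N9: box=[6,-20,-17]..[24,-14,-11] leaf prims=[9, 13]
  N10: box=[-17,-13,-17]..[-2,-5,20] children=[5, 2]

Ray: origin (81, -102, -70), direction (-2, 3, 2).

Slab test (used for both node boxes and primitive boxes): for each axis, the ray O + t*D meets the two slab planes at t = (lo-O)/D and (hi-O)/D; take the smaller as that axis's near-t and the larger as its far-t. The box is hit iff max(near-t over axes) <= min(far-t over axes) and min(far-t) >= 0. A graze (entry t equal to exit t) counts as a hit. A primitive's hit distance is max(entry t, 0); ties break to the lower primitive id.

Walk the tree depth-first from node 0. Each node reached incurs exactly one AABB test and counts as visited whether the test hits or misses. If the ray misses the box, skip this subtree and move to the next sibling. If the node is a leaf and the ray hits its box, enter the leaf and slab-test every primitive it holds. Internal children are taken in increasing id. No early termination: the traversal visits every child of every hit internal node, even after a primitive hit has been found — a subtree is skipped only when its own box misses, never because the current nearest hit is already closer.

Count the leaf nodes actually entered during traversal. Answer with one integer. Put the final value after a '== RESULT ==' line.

Walk:
N0 x:[57/2,49] y:[82/3,125/3] z:[53/2,45] -> hit [57/2,125/3], descend [1, 4, 6, 10]
  N1 x:[30,79/2] y:[106/3,125/3] z:[36,87/2] -> hit [36,79/2], descend [7, 8]
    N7 x:[73/2,79/2] y:[38,125/3] z:[77/2,85/2] -> hit [77/2,79/2] leaf, test {P1@t=77/2, P15(miss)}
    N8 x:[30,36] y:[106/3,118/3] z:[36,87/2] -> hit [36,36] leaf, test {P0(miss), P2@t=36, P10(miss)}
  N4 x:[75/2,48] y:[33,118/3] z:[65/2,35] -> miss, prune
  N6 x:[57/2,75/2] y:[82/3,95/3] z:[53/2,44] -> hit [57/2,95/3], descend [3, 9]
    N3 x:[65/2,71/2] y:[28,95/3] z:[37,44] -> miss, prune
    N9 x:[57/2,75/2] y:[82/3,88/3] z:[53/2,59/2] -> hit [57/2,88/3] leaf, test {P9(miss), P13@t=29}
  N10 x:[83/2,49] y:[89/3,97/3] z:[53/2,45] -> miss, prune

9 AABB tests over nodes [0, 1, 7, 8, 4, 6, 3, 9, 10]; 3 leaves entered; closest P13.

== RESULT ==
3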